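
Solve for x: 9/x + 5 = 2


Subtract 5 from both sides: 9/x = -3
Multiply both sides by x: 9 = -3 * x
Divide by -3: x = -3

x = -3


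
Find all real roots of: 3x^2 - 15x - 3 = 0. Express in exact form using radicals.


Using the quadratic formula: x = (-b ± sqrt(b^2 - 4ac)) / (2a)
Here a = 3, b = -15, c = -3
Discriminant = b^2 - 4ac = (-15)^2 - 4(3)(-3) = 225 + 36 = 261
Since discriminant = 261 > 0, there are two real roots.
x = (15 ± 3*sqrt(29)) / 6
Simplifying: x = (5 ± sqrt(29)) / 2
Numerically: x ≈ 5.1926 or x ≈ -0.1926

x = (5 + sqrt(29)) / 2 or x = (5 - sqrt(29)) / 2


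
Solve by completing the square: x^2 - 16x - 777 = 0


Start: x^2 - 16x - 777 = 0
Move constant: x^2 - 16x = 777
Half of -16 is -8, squared is 64
Add 64 to both sides: x^2 - 16x + 64 = 841
(x - 8)^2 = 841
x - 8 = ±29
x = 8 + 29 = 37 or x = 8 - 29 = -21

x = -21, x = 37


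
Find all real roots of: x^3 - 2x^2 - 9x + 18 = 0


Let p(x) = x^3 - 2x^2 - 9x + 18. By the rational root theorem (leading coefficient 1), any rational root is an integer divisor of 18: try ±1, ±2, ... in turn.
Test x = 1: value = 8 ≠ 0.
Test x = -1: value = 24 ≠ 0.
Test x = 2: value = 0 ✓, so (x - 2) is a factor.
Synthetic division by (x - 2): bring down 1; 1(2) - 2 = 0; 0(2) - 9 = -9; (-9)(2) + 18 = 0 → quotient x^2 - 9, remainder 0.
Solve the quadratic x^2 - 9 = 0: discriminant = 0^2 - 4(1)(-9) = 0 + 36 = 36.
sqrt(36) = 6, so x = (0 ± 6)/2: x = 3 or x = -3.

x = -3, x = 2, x = 3


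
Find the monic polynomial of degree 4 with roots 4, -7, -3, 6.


A monic polynomial with roots 4, -7, -3, 6 is:
p(x) = (x - 4)(x + 7)(x + 3)(x - 6)
After multiplying by (x - 4): x - 4
After multiplying by (x + 7): x^2 + 3x - 28
After multiplying by (x + 3): x^3 + 6x^2 - 19x - 84
After multiplying by (x - 6): x^4 - 55x^2 + 30x + 504

x^4 - 55x^2 + 30x + 504


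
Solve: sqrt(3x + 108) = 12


Square both sides: 3x + 108 = 12^2 = 144
3x = 144 - 108 = 36
x = 12
Check: sqrt(3*12 + 108) = sqrt(144) = 12 ✓

x = 12


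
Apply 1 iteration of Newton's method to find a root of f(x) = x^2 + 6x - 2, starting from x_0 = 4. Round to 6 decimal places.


Newton's method: x_(n+1) = x_n - f(x_n)/f'(x_n)
f(x) = x^2 + 6x - 2
f'(x) = 2x + 6

Iteration 1:
  f(4.000000) = 38.000000
  f'(4.000000) = 14.000000
  x_1 = 4.000000 - (38.000000)/(14.000000) = 1.285714

x_1 = 1.285714


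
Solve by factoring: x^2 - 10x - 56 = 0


We need two numbers that multiply to -56 and add to -10.
Those numbers are 4 and -14 (since 4 * (-14) = -56 and 4 + (-14) = -10).
So x^2 - 10x - 56 = (x + 4)(x - 14) = 0
Setting each factor to zero: x = -4 or x = 14

x = -4, x = 14


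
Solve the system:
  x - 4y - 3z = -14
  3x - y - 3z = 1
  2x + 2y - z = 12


Using Cramer's rule. Expand each determinant along the first row.
D  = 1*[(-1)*(-1) - (-3)*2] - (-4)*[3*(-1) - (-3)*2] + (-3)*[3*2 - (-1)*2]
  = 1*(7) - (-4)*(3) + (-3)*(8) = -5
Dx = (-14)*[(-1)*(-1) - (-3)*2] - (-4)*[1*(-1) - (-3)*12] + (-3)*[1*2 - (-1)*12]
  = (-14)*(7) - (-4)*(35) + (-3)*(14) = 0
Dy = 1*[1*(-1) - (-3)*12] - (-14)*[3*(-1) - (-3)*2] + (-3)*[3*12 - 1*2]
  = 1*(35) - (-14)*(3) + (-3)*(34) = -25
Dz = 1*[(-1)*12 - 1*2] - (-4)*[3*12 - 1*2] + (-14)*[3*2 - (-1)*2]
  = 1*(-14) - (-4)*(34) + (-14)*(8) = 10
x = Dx/D = 0/-5 = 0, y = Dy/D = -25/-5 = 5, z = Dz/D = 10/-5 = -2
Check eq1: (1)(0) + (-4)(5) + (-3)(-2) = -14 = -14 ✓
Check eq2: (3)(0) + (-1)(5) + (-3)(-2) = 1 = 1 ✓
Check eq3: (2)(0) + (2)(5) + (-1)(-2) = 12 = 12 ✓

x = 0, y = 5, z = -2


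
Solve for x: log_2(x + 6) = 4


Convert to exponential form: x + 6 = 2^4 = 16
x = 16 - 6 = 10
Check: log_2(10 + 6) = log_2(16) = log_2(16) = 4 ✓

x = 10


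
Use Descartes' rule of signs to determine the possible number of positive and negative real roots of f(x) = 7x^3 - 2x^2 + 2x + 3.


Descartes' rule of signs:

For positive roots, count sign changes in f(x) = 7x^3 - 2x^2 + 2x + 3:
Signs of coefficients: +, -, +, +
Number of sign changes: 2
Possible positive real roots: 2, 0

For negative roots, examine f(-x) = -7x^3 - 2x^2 - 2x + 3:
Signs of coefficients: -, -, -, +
Number of sign changes: 1
Possible negative real roots: 1

Positive roots: 2 or 0; Negative roots: 1


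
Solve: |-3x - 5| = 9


An absolute value equation |expr| = 9 gives two cases:
Case 1: -3x - 5 = 9
  -3x = 14, so x = -14/3
Case 2: -3x - 5 = -9
  -3x = -4, so x = 4/3

x = -14/3, x = 4/3


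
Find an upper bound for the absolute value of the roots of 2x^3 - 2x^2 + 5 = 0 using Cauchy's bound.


Cauchy's bound: all roots r satisfy |r| <= 1 + max(|a_i/a_n|) for i = 0,...,n-1
where a_n is the leading coefficient.

Coefficients: [2, -2, 0, 5]
Leading coefficient a_n = 2
Ratios |a_i/a_n|: 1, 0, 5/2
Maximum ratio: 5/2
Cauchy's bound: |r| <= 1 + 5/2 = 7/2

Upper bound = 7/2


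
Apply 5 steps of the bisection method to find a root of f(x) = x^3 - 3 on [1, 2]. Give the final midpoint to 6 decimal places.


f(x) = x^3 - 3
f(1) = -2 < 0
f(2) = 5 > 0

Step 1: midpoint = (1.000000 + 2.000000)/2 = 1.500000
  f(1.500000) = 0.375000
  f(mid) > 0, so root is in [1.000000, 1.500000]

Step 2: midpoint = (1.000000 + 1.500000)/2 = 1.250000
  f(1.250000) = -1.046875
  f(mid) < 0, so root is in [1.250000, 1.500000]

Step 3: midpoint = (1.250000 + 1.500000)/2 = 1.375000
  f(1.375000) = -0.400391
  f(mid) < 0, so root is in [1.375000, 1.500000]

Step 4: midpoint = (1.375000 + 1.500000)/2 = 1.437500
  f(1.437500) = -0.029541
  f(mid) < 0, so root is in [1.437500, 1.500000]

Step 5: midpoint = (1.437500 + 1.500000)/2 = 1.468750
  f(1.468750) = 0.168427
  f(mid) > 0, so root is in [1.437500, 1.468750]

midpoint = 1.468750


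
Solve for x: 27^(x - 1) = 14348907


Express both sides with the same base.
14348907 = 27^5
Since the bases match, equate exponents: x - 1 = 5
So x = 5 - (-1) = 6

x = 6


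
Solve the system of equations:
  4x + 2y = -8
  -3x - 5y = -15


Using Cramer's rule:
Determinant D = (4)(-5) - (-3)(2) = -20 + 6 = -14
Dx = (-8)(-5) - (-15)(2) = 40 + 30 = 70
Dy = (4)(-15) - (-3)(-8) = -60 - 24 = -84
x = Dx/D = 70/-14 = -5
y = Dy/D = -84/-14 = 6

x = -5, y = 6


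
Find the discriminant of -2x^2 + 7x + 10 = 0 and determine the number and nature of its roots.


For ax^2 + bx + c = 0, discriminant D = b^2 - 4ac
Here a = -2, b = 7, c = 10
D = (7)^2 - 4(-2)(10) = 49 + 80 = 129

D = 129 > 0 but not a perfect square
The equation has 2 distinct real irrational roots.

Discriminant = 129, 2 distinct real irrational roots


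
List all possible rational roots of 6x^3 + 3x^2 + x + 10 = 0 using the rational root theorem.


Rational root theorem: possible roots are ±p/q where:
  p divides the constant term (10): p ∈ {1, 2, 5, 10}
  q divides the leading coefficient (6): q ∈ {1, 2, 3, 6}

All possible rational roots: -10, -5, -10/3, -5/2, -2, -5/3, -1, -5/6, -2/3, -1/2, -1/3, -1/6, 1/6, 1/3, 1/2, 2/3, 5/6, 1, 5/3, 2, 5/2, 10/3, 5, 10

-10, -5, -10/3, -5/2, -2, -5/3, -1, -5/6, -2/3, -1/2, -1/3, -1/6, 1/6, 1/3, 1/2, 2/3, 5/6, 1, 5/3, 2, 5/2, 10/3, 5, 10


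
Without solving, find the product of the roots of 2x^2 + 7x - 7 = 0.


By Vieta's formulas for ax^2 + bx + c = 0:
  Sum of roots = -b/a
  Product of roots = c/a

Here a = 2, b = 7, c = -7
Sum = -(7)/2 = -7/2
Product = -7/2 = -7/2

Product = -7/2


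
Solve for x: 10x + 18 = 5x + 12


Starting with: 10x + 18 = 5x + 12
Move all x terms to left: (10 - 5)x = 12 - 18
Simplify: 5x = -6
Divide both sides by 5: x = -6/5

x = -6/5


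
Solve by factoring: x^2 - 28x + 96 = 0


We need two numbers that multiply to 96 and add to -28.
Those numbers are -4 and -24 (since (-4) * (-24) = 96 and (-4) + (-24) = -28).
So x^2 - 28x + 96 = (x - 4)(x - 24) = 0
Setting each factor to zero: x = 4 or x = 24

x = 4, x = 24


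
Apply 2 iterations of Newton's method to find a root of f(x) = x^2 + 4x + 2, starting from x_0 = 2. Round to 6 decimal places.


Newton's method: x_(n+1) = x_n - f(x_n)/f'(x_n)
f(x) = x^2 + 4x + 2
f'(x) = 2x + 4

Iteration 1:
  f(2.000000) = 14.000000
  f'(2.000000) = 8.000000
  x_1 = 2.000000 - (14.000000)/(8.000000) = 0.250000

Iteration 2:
  f(0.250000) = 3.062500
  f'(0.250000) = 4.500000
  x_2 = 0.250000 - (3.062500)/(4.500000) = -0.430556

x_2 = -0.430556


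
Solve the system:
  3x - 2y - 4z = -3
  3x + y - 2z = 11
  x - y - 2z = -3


Using Cramer's rule. Expand each determinant along the first row.
D  = 3*[1*(-2) - (-2)*(-1)] - (-2)*[3*(-2) - (-2)*1] + (-4)*[3*(-1) - 1*1]
  = 3*(-4) - (-2)*(-4) + (-4)*(-4) = -4
Dx = (-3)*[1*(-2) - (-2)*(-1)] - (-2)*[11*(-2) - (-2)*(-3)] + (-4)*[11*(-1) - 1*(-3)]
  = (-3)*(-4) - (-2)*(-28) + (-4)*(-8) = -12
Dy = 3*[11*(-2) - (-2)*(-3)] - (-3)*[3*(-2) - (-2)*1] + (-4)*[3*(-3) - 11*1]
  = 3*(-28) - (-3)*(-4) + (-4)*(-20) = -16
Dz = 3*[1*(-3) - 11*(-1)] - (-2)*[3*(-3) - 11*1] + (-3)*[3*(-1) - 1*1]
  = 3*(8) - (-2)*(-20) + (-3)*(-4) = -4
x = Dx/D = -12/-4 = 3, y = Dy/D = -16/-4 = 4, z = Dz/D = -4/-4 = 1
Check eq1: (3)(3) + (-2)(4) + (-4)(1) = -3 = -3 ✓
Check eq2: (3)(3) + (1)(4) + (-2)(1) = 11 = 11 ✓
Check eq3: (1)(3) + (-1)(4) + (-2)(1) = -3 = -3 ✓

x = 3, y = 4, z = 1


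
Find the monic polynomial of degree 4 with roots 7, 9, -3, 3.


A monic polynomial with roots 7, 9, -3, 3 is:
p(x) = (x - 7)(x - 9)(x + 3)(x - 3)
After multiplying by (x - 7): x - 7
After multiplying by (x - 9): x^2 - 16x + 63
After multiplying by (x + 3): x^3 - 13x^2 + 15x + 189
After multiplying by (x - 3): x^4 - 16x^3 + 54x^2 + 144x - 567

x^4 - 16x^3 + 54x^2 + 144x - 567


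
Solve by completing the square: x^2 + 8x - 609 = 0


Start: x^2 + 8x - 609 = 0
Move constant: x^2 + 8x = 609
Half of 8 is 4, squared is 16
Add 16 to both sides: x^2 + 8x + 16 = 625
(x + 4)^2 = 625
x + 4 = ±25
x = -4 + 25 = 21 or x = -4 - 25 = -29

x = -29, x = 21


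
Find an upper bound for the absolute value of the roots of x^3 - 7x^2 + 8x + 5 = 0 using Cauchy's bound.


Cauchy's bound: all roots r satisfy |r| <= 1 + max(|a_i/a_n|) for i = 0,...,n-1
where a_n is the leading coefficient.

Coefficients: [1, -7, 8, 5]
Leading coefficient a_n = 1
Ratios |a_i/a_n|: 7, 8, 5
Maximum ratio: 8
Cauchy's bound: |r| <= 1 + 8 = 9

Upper bound = 9


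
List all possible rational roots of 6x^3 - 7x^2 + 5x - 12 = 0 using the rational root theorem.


Rational root theorem: possible roots are ±p/q where:
  p divides the constant term (-12): p ∈ {1, 2, 3, 4, 6, 12}
  q divides the leading coefficient (6): q ∈ {1, 2, 3, 6}

All possible rational roots: -12, -6, -4, -3, -2, -3/2, -4/3, -1, -2/3, -1/2, -1/3, -1/6, 1/6, 1/3, 1/2, 2/3, 1, 4/3, 3/2, 2, 3, 4, 6, 12

-12, -6, -4, -3, -2, -3/2, -4/3, -1, -2/3, -1/2, -1/3, -1/6, 1/6, 1/3, 1/2, 2/3, 1, 4/3, 3/2, 2, 3, 4, 6, 12


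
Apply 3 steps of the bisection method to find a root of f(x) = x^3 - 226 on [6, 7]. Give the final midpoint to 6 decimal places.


f(x) = x^3 - 226
f(6) = -10 < 0
f(7) = 117 > 0

Step 1: midpoint = (6.000000 + 7.000000)/2 = 6.500000
  f(6.500000) = 48.625000
  f(mid) > 0, so root is in [6.000000, 6.500000]

Step 2: midpoint = (6.000000 + 6.500000)/2 = 6.250000
  f(6.250000) = 18.140625
  f(mid) > 0, so root is in [6.000000, 6.250000]

Step 3: midpoint = (6.000000 + 6.250000)/2 = 6.125000
  f(6.125000) = 3.783203
  f(mid) > 0, so root is in [6.000000, 6.125000]

midpoint = 6.125000


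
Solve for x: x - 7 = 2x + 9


Starting with: x - 7 = 2x + 9
Move all x terms to left: (1 - 2)x = 9 + 7
Simplify: -x = 16
Divide both sides by -1: x = -16

x = -16


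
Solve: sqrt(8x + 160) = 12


Square both sides: 8x + 160 = 12^2 = 144
8x = 144 - 160 = -16
x = -2
Check: sqrt(8*(-2) + 160) = sqrt(144) = 12 ✓

x = -2


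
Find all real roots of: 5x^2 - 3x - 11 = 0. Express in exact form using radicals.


Using the quadratic formula: x = (-b ± sqrt(b^2 - 4ac)) / (2a)
Here a = 5, b = -3, c = -11
Discriminant = b^2 - 4ac = (-3)^2 - 4(5)(-11) = 9 + 220 = 229
Since discriminant = 229 > 0, there are two real roots.
x = (3 ± sqrt(229)) / 10
Numerically: x ≈ 1.8133 or x ≈ -1.2133

x = (3 + sqrt(229)) / 10 or x = (3 - sqrt(229)) / 10


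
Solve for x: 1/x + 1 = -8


Subtract 1 from both sides: 1/x = -9
Multiply both sides by x: 1 = -9 * x
Divide by -9: x = -1/9

x = -1/9


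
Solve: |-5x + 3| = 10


An absolute value equation |expr| = 10 gives two cases:
Case 1: -5x + 3 = 10
  -5x = 7, so x = -7/5
Case 2: -5x + 3 = -10
  -5x = -13, so x = 13/5

x = -7/5, x = 13/5


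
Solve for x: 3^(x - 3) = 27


Express both sides with the same base.
27 = 3^3
Since the bases match, equate exponents: x - 3 = 3
So x = 3 - (-3) = 6

x = 6


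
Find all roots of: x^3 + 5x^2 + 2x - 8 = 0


Let p(x) = x^3 + 5x^2 + 2x - 8. By the rational root theorem (leading coefficient 1), any rational root is an integer divisor of 8: try ±1, ±2, ... in turn.
Test x = 1: value = 0 ✓, so (x - 1) is a factor.
Synthetic division by (x - 1): bring down 1; 1(1) + 5 = 6; 6(1) + 2 = 8; 8(1) - 8 = 0 → quotient x^2 + 6x + 8, remainder 0.
Solve the quadratic x^2 + 6x + 8 = 0: discriminant = 6^2 - 4(1)(8) = 36 - 32 = 4.
sqrt(4) = 2, so x = (-6 ± 2)/2: x = -2 or x = -4.
Collecting all roots found:

x = -4, x = -2, x = 1


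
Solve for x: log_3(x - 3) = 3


Convert to exponential form: x - 3 = 3^3 = 27
x = 27 + 3 = 30
Check: log_3(30 - 3) = log_3(27) = log_3(27) = 3 ✓

x = 30


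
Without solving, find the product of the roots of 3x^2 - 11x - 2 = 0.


By Vieta's formulas for ax^2 + bx + c = 0:
  Sum of roots = -b/a
  Product of roots = c/a

Here a = 3, b = -11, c = -2
Sum = -(-11)/3 = 11/3
Product = -2/3 = -2/3

Product = -2/3


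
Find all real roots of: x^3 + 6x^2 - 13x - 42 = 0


Let p(x) = x^3 + 6x^2 - 13x - 42. By the rational root theorem (leading coefficient 1), any rational root is an integer divisor of 42: try ±1, ±2, ... in turn.
Test x = 1: value = -48 ≠ 0.
Test x = -1: value = -24 ≠ 0.
Test x = 2: value = -36 ≠ 0.
Test x = -2: value = 0 ✓, so (x + 2) is a factor.
Synthetic division by (x + 2): bring down 1; 1(-2) + 6 = 4; 4(-2) - 13 = -21; (-21)(-2) - 42 = 0 → quotient x^2 + 4x - 21, remainder 0.
Solve the quadratic x^2 + 4x - 21 = 0: discriminant = 4^2 - 4(1)(-21) = 16 + 84 = 100.
sqrt(100) = 10, so x = (-4 ± 10)/2: x = 3 or x = -7.

x = -7, x = -2, x = 3


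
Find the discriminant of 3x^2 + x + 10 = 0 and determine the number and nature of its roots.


For ax^2 + bx + c = 0, discriminant D = b^2 - 4ac
Here a = 3, b = 1, c = 10
D = (1)^2 - 4(3)(10) = 1 - 120 = -119

D = -119 < 0
The equation has no real roots (2 complex conjugate roots).

Discriminant = -119, no real roots (2 complex conjugate roots)


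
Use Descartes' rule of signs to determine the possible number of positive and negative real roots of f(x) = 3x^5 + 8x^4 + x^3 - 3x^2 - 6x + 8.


Descartes' rule of signs:

For positive roots, count sign changes in f(x) = 3x^5 + 8x^4 + x^3 - 3x^2 - 6x + 8:
Signs of coefficients: +, +, +, -, -, +
Number of sign changes: 2
Possible positive real roots: 2, 0

For negative roots, examine f(-x) = -3x^5 + 8x^4 - x^3 - 3x^2 + 6x + 8:
Signs of coefficients: -, +, -, -, +, +
Number of sign changes: 3
Possible negative real roots: 3, 1

Positive roots: 2 or 0; Negative roots: 3 or 1


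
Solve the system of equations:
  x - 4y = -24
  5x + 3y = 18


Using Cramer's rule:
Determinant D = (1)(3) - (5)(-4) = 3 + 20 = 23
Dx = (-24)(3) - (18)(-4) = -72 + 72 = 0
Dy = (1)(18) - (5)(-24) = 18 + 120 = 138
x = Dx/D = 0/23 = 0
y = Dy/D = 138/23 = 6

x = 0, y = 6


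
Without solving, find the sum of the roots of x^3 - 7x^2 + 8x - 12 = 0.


By Vieta's formulas for x^3 + bx^2 + cx + d = 0:
  r1 + r2 + r3 = -b/a = 7
  r1*r2 + r1*r3 + r2*r3 = c/a = 8
  r1*r2*r3 = -d/a = 12


Sum = 7


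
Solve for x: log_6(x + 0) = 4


Convert to exponential form: x + 0 = 6^4 = 1296
x = 1296 - 0 = 1296
Check: log_6(1296 + 0) = log_6(1296) = log_6(1296) = 4 ✓

x = 1296


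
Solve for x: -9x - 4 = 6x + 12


Starting with: -9x - 4 = 6x + 12
Move all x terms to left: (-9 - 6)x = 12 + 4
Simplify: -15x = 16
Divide both sides by -15: x = -16/15

x = -16/15


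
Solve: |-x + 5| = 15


An absolute value equation |expr| = 15 gives two cases:
Case 1: -x + 5 = 15
  -x = 10, so x = -10
Case 2: -x + 5 = -15
  -x = -20, so x = 20

x = -10, x = 20


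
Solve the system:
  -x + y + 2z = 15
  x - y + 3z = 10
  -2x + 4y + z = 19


Using Cramer's rule. Expand each determinant along the first row.
D  = (-1)*[(-1)*1 - 3*4] - 1*[1*1 - 3*(-2)] + 2*[1*4 - (-1)*(-2)]
  = (-1)*(-13) - 1*(7) + 2*(2) = 10
Dx = 15*[(-1)*1 - 3*4] - 1*[10*1 - 3*19] + 2*[10*4 - (-1)*19]
  = 15*(-13) - 1*(-47) + 2*(59) = -30
Dy = (-1)*[10*1 - 3*19] - 15*[1*1 - 3*(-2)] + 2*[1*19 - 10*(-2)]
  = (-1)*(-47) - 15*(7) + 2*(39) = 20
Dz = (-1)*[(-1)*19 - 10*4] - 1*[1*19 - 10*(-2)] + 15*[1*4 - (-1)*(-2)]
  = (-1)*(-59) - 1*(39) + 15*(2) = 50
x = Dx/D = -30/10 = -3, y = Dy/D = 20/10 = 2, z = Dz/D = 50/10 = 5
Check eq1: (-1)(-3) + (1)(2) + (2)(5) = 15 = 15 ✓
Check eq2: (1)(-3) + (-1)(2) + (3)(5) = 10 = 10 ✓
Check eq3: (-2)(-3) + (4)(2) + (1)(5) = 19 = 19 ✓

x = -3, y = 2, z = 5


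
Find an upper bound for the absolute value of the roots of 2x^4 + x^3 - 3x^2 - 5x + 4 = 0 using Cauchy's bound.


Cauchy's bound: all roots r satisfy |r| <= 1 + max(|a_i/a_n|) for i = 0,...,n-1
where a_n is the leading coefficient.

Coefficients: [2, 1, -3, -5, 4]
Leading coefficient a_n = 2
Ratios |a_i/a_n|: 1/2, 3/2, 5/2, 2
Maximum ratio: 5/2
Cauchy's bound: |r| <= 1 + 5/2 = 7/2

Upper bound = 7/2


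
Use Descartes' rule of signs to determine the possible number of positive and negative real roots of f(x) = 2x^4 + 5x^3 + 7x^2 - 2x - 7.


Descartes' rule of signs:

For positive roots, count sign changes in f(x) = 2x^4 + 5x^3 + 7x^2 - 2x - 7:
Signs of coefficients: +, +, +, -, -
Number of sign changes: 1
Possible positive real roots: 1

For negative roots, examine f(-x) = 2x^4 - 5x^3 + 7x^2 + 2x - 7:
Signs of coefficients: +, -, +, +, -
Number of sign changes: 3
Possible negative real roots: 3, 1

Positive roots: 1; Negative roots: 3 or 1


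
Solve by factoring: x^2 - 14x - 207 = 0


We need two numbers that multiply to -207 and add to -14.
Those numbers are 9 and -23 (since 9 * (-23) = -207 and 9 + (-23) = -14).
So x^2 - 14x - 207 = (x + 9)(x - 23) = 0
Setting each factor to zero: x = -9 or x = 23

x = -9, x = 23


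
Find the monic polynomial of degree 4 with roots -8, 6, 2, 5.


A monic polynomial with roots -8, 6, 2, 5 is:
p(x) = (x + 8)(x - 6)(x - 2)(x - 5)
After multiplying by (x + 8): x + 8
After multiplying by (x - 6): x^2 + 2x - 48
After multiplying by (x - 2): x^3 - 52x + 96
After multiplying by (x - 5): x^4 - 5x^3 - 52x^2 + 356x - 480

x^4 - 5x^3 - 52x^2 + 356x - 480


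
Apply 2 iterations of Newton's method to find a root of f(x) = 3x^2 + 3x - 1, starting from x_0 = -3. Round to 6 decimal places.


Newton's method: x_(n+1) = x_n - f(x_n)/f'(x_n)
f(x) = 3x^2 + 3x - 1
f'(x) = 6x + 3

Iteration 1:
  f(-3.000000) = 17.000000
  f'(-3.000000) = -15.000000
  x_1 = -3.000000 - (17.000000)/(-15.000000) = -1.866667

Iteration 2:
  f(-1.866667) = 3.853333
  f'(-1.866667) = -8.200000
  x_2 = -1.866667 - (3.853333)/(-8.200000) = -1.396748

x_2 = -1.396748


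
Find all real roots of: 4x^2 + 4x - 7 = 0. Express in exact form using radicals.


Using the quadratic formula: x = (-b ± sqrt(b^2 - 4ac)) / (2a)
Here a = 4, b = 4, c = -7
Discriminant = b^2 - 4ac = 4^2 - 4(4)(-7) = 16 + 112 = 128
Since discriminant = 128 > 0, there are two real roots.
x = (-4 ± 8*sqrt(2)) / 8
Simplifying: x = (-1 ± 2*sqrt(2)) / 2
Numerically: x ≈ 0.9142 or x ≈ -1.9142

x = (-1 + 2*sqrt(2)) / 2 or x = (-1 - 2*sqrt(2)) / 2


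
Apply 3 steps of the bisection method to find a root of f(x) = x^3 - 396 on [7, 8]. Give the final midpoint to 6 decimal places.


f(x) = x^3 - 396
f(7) = -53 < 0
f(8) = 116 > 0

Step 1: midpoint = (7.000000 + 8.000000)/2 = 7.500000
  f(7.500000) = 25.875000
  f(mid) > 0, so root is in [7.000000, 7.500000]

Step 2: midpoint = (7.000000 + 7.500000)/2 = 7.250000
  f(7.250000) = -14.921875
  f(mid) < 0, so root is in [7.250000, 7.500000]

Step 3: midpoint = (7.250000 + 7.500000)/2 = 7.375000
  f(7.375000) = 5.130859
  f(mid) > 0, so root is in [7.250000, 7.375000]

midpoint = 7.375000


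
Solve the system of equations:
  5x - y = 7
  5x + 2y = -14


Using Cramer's rule:
Determinant D = (5)(2) - (5)(-1) = 10 + 5 = 15
Dx = (7)(2) - (-14)(-1) = 14 - 14 = 0
Dy = (5)(-14) - (5)(7) = -70 - 35 = -105
x = Dx/D = 0/15 = 0
y = Dy/D = -105/15 = -7

x = 0, y = -7


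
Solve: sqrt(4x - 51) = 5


Square both sides: 4x - 51 = 5^2 = 25
4x = 25 + 51 = 76
x = 19
Check: sqrt(4*19 - 51) = sqrt(25) = 5 ✓

x = 19


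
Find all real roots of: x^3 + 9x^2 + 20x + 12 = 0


Let p(x) = x^3 + 9x^2 + 20x + 12. By the rational root theorem (leading coefficient 1), any rational root is an integer divisor of 12: try ±1, ±2, ... in turn.
Test x = 1: value = 42 ≠ 0.
Test x = -1: value = 0 ✓, so (x + 1) is a factor.
Synthetic division by (x + 1): bring down 1; 1(-1) + 9 = 8; 8(-1) + 20 = 12; 12(-1) + 12 = 0 → quotient x^2 + 8x + 12, remainder 0.
Solve the quadratic x^2 + 8x + 12 = 0: discriminant = 8^2 - 4(1)(12) = 64 - 48 = 16.
sqrt(16) = 4, so x = (-8 ± 4)/2: x = -2 or x = -6.

x = -6, x = -2, x = -1


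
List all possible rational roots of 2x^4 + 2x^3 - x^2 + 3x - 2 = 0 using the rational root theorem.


Rational root theorem: possible roots are ±p/q where:
  p divides the constant term (-2): p ∈ {1, 2}
  q divides the leading coefficient (2): q ∈ {1, 2}

All possible rational roots: -2, -1, -1/2, 1/2, 1, 2

-2, -1, -1/2, 1/2, 1, 2


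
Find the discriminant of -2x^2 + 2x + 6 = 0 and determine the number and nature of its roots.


For ax^2 + bx + c = 0, discriminant D = b^2 - 4ac
Here a = -2, b = 2, c = 6
D = (2)^2 - 4(-2)(6) = 4 + 48 = 52

D = 52 > 0 but not a perfect square
The equation has 2 distinct real irrational roots.

Discriminant = 52, 2 distinct real irrational roots


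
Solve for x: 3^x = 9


Express both sides with the same base.
9 = 3^2
Since the bases match: x = 2

x = 2


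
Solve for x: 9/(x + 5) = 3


Multiply both sides by (x + 5): 9 = 3(x + 5)
Distribute: 9 = 3x + 15
3x = 9 - 15 = -6
x = -2

x = -2


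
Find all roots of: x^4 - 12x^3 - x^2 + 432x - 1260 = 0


Let p(x) = x^4 - 12x^3 - x^2 + 432x - 1260. By the rational root theorem (leading coefficient 1), any rational root is an integer divisor of 1260: try ±1, ±2, ... in turn.
Test x = 1: value = -840 ≠ 0.
Test x = -1: value = -1680 ≠ 0.
Test x = 2: value = -480 ≠ 0.
Test x = -2: value = -2016 ≠ 0.
Test x = 3: value = -216 ≠ 0.
Test x = -3: value = -2160 ≠ 0.
Test x = 4: value = -60 ≠ 0.
Test x = -4: value = -1980 ≠ 0.
Test x = 5: value = 0 ✓, so (x - 5) is a factor.
Synthetic division by (x - 5): bring down 1; 1(5) - 12 = -7; (-7)(5) - 1 = -36; (-36)(5) + 432 = 252; 252(5) - 1260 = 0 → quotient x^3 - 7x^2 - 36x + 252, remainder 0.
Continue with the quotient x^3 - 7x^2 - 36x + 252 (candidates must divide 252).
Test x = 6: value = 0 ✓, so (x - 6) is a factor.
Synthetic division by (x - 6): bring down 1; 1(6) - 7 = -1; (-1)(6) - 36 = -42; (-42)(6) + 252 = 0 → quotient x^2 - x - 42, remainder 0.
Solve the quadratic x^2 - x - 42 = 0: discriminant = (-1)^2 - 4(1)(-42) = 1 + 168 = 169.
sqrt(169) = 13, so x = (1 ± 13)/2: x = 7 or x = -6.
Collecting all roots found:

x = -6, x = 5, x = 6, x = 7


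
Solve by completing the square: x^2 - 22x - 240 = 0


Start: x^2 - 22x - 240 = 0
Move constant: x^2 - 22x = 240
Half of -22 is -11, squared is 121
Add 121 to both sides: x^2 - 22x + 121 = 361
(x - 11)^2 = 361
x - 11 = ±19
x = 11 + 19 = 30 or x = 11 - 19 = -8

x = -8, x = 30


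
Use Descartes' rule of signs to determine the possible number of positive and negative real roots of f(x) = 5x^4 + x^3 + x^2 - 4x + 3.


Descartes' rule of signs:

For positive roots, count sign changes in f(x) = 5x^4 + x^3 + x^2 - 4x + 3:
Signs of coefficients: +, +, +, -, +
Number of sign changes: 2
Possible positive real roots: 2, 0

For negative roots, examine f(-x) = 5x^4 - x^3 + x^2 + 4x + 3:
Signs of coefficients: +, -, +, +, +
Number of sign changes: 2
Possible negative real roots: 2, 0

Positive roots: 2 or 0; Negative roots: 2 or 0


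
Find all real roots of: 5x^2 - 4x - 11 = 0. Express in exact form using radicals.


Using the quadratic formula: x = (-b ± sqrt(b^2 - 4ac)) / (2a)
Here a = 5, b = -4, c = -11
Discriminant = b^2 - 4ac = (-4)^2 - 4(5)(-11) = 16 + 220 = 236
Since discriminant = 236 > 0, there are two real roots.
x = (4 ± 2*sqrt(59)) / 10
Simplifying: x = (2 ± sqrt(59)) / 5
Numerically: x ≈ 1.9362 or x ≈ -1.1362

x = (2 + sqrt(59)) / 5 or x = (2 - sqrt(59)) / 5


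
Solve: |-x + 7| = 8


An absolute value equation |expr| = 8 gives two cases:
Case 1: -x + 7 = 8
  -x = 1, so x = -1
Case 2: -x + 7 = -8
  -x = -15, so x = 15

x = -1, x = 15


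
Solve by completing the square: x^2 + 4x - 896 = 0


Start: x^2 + 4x - 896 = 0
Move constant: x^2 + 4x = 896
Half of 4 is 2, squared is 4
Add 4 to both sides: x^2 + 4x + 4 = 900
(x + 2)^2 = 900
x + 2 = ±30
x = -2 + 30 = 28 or x = -2 - 30 = -32

x = -32, x = 28


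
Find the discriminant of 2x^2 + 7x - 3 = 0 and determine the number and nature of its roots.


For ax^2 + bx + c = 0, discriminant D = b^2 - 4ac
Here a = 2, b = 7, c = -3
D = (7)^2 - 4(2)(-3) = 49 + 24 = 73

D = 73 > 0 but not a perfect square
The equation has 2 distinct real irrational roots.

Discriminant = 73, 2 distinct real irrational roots


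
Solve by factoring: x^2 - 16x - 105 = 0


We need two numbers that multiply to -105 and add to -16.
Those numbers are -21 and 5 (since (-21) * 5 = -105 and (-21) + 5 = -16).
So x^2 - 16x - 105 = (x - 21)(x + 5) = 0
Setting each factor to zero: x = 21 or x = -5

x = -5, x = 21


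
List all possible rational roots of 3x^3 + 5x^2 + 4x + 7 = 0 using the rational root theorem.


Rational root theorem: possible roots are ±p/q where:
  p divides the constant term (7): p ∈ {1, 7}
  q divides the leading coefficient (3): q ∈ {1, 3}

All possible rational roots: -7, -7/3, -1, -1/3, 1/3, 1, 7/3, 7

-7, -7/3, -1, -1/3, 1/3, 1, 7/3, 7


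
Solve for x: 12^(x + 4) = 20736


Express both sides with the same base.
20736 = 12^4
Since the bases match, equate exponents: x + 4 = 4
So x = 4 - (4) = 0

x = 0


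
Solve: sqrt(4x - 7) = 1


Square both sides: 4x - 7 = 1^2 = 1
4x = 1 + 7 = 8
x = 2
Check: sqrt(4*2 - 7) = sqrt(1) = 1 ✓

x = 2


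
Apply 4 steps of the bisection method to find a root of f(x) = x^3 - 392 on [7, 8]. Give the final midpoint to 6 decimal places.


f(x) = x^3 - 392
f(7) = -49 < 0
f(8) = 120 > 0

Step 1: midpoint = (7.000000 + 8.000000)/2 = 7.500000
  f(7.500000) = 29.875000
  f(mid) > 0, so root is in [7.000000, 7.500000]

Step 2: midpoint = (7.000000 + 7.500000)/2 = 7.250000
  f(7.250000) = -10.921875
  f(mid) < 0, so root is in [7.250000, 7.500000]

Step 3: midpoint = (7.250000 + 7.500000)/2 = 7.375000
  f(7.375000) = 9.130859
  f(mid) > 0, so root is in [7.250000, 7.375000]

Step 4: midpoint = (7.250000 + 7.375000)/2 = 7.312500
  f(7.312500) = -0.981201
  f(mid) < 0, so root is in [7.312500, 7.375000]

midpoint = 7.312500


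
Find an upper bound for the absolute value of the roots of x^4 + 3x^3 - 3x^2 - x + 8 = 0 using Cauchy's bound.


Cauchy's bound: all roots r satisfy |r| <= 1 + max(|a_i/a_n|) for i = 0,...,n-1
where a_n is the leading coefficient.

Coefficients: [1, 3, -3, -1, 8]
Leading coefficient a_n = 1
Ratios |a_i/a_n|: 3, 3, 1, 8
Maximum ratio: 8
Cauchy's bound: |r| <= 1 + 8 = 9

Upper bound = 9


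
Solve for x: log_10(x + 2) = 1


Convert to exponential form: x + 2 = 10^1 = 10
x = 10 - 2 = 8
Check: log_10(8 + 2) = log_10(10) = log_10(10) = 1 ✓

x = 8


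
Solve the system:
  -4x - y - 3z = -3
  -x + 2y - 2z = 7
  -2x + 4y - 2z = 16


Using Cramer's rule. Expand each determinant along the first row.
D  = (-4)*[2*(-2) - (-2)*4] - (-1)*[(-1)*(-2) - (-2)*(-2)] + (-3)*[(-1)*4 - 2*(-2)]
  = (-4)*(4) - (-1)*(-2) + (-3)*(0) = -18
Dx = (-3)*[2*(-2) - (-2)*4] - (-1)*[7*(-2) - (-2)*16] + (-3)*[7*4 - 2*16]
  = (-3)*(4) - (-1)*(18) + (-3)*(-4) = 18
Dy = (-4)*[7*(-2) - (-2)*16] - (-3)*[(-1)*(-2) - (-2)*(-2)] + (-3)*[(-1)*16 - 7*(-2)]
  = (-4)*(18) - (-3)*(-2) + (-3)*(-2) = -72
Dz = (-4)*[2*16 - 7*4] - (-1)*[(-1)*16 - 7*(-2)] + (-3)*[(-1)*4 - 2*(-2)]
  = (-4)*(4) - (-1)*(-2) + (-3)*(0) = -18
x = Dx/D = 18/-18 = -1, y = Dy/D = -72/-18 = 4, z = Dz/D = -18/-18 = 1
Check eq1: (-4)(-1) + (-1)(4) + (-3)(1) = -3 = -3 ✓
Check eq2: (-1)(-1) + (2)(4) + (-2)(1) = 7 = 7 ✓
Check eq3: (-2)(-1) + (4)(4) + (-2)(1) = 16 = 16 ✓

x = -1, y = 4, z = 1


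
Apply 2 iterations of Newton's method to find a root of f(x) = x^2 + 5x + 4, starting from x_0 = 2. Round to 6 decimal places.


Newton's method: x_(n+1) = x_n - f(x_n)/f'(x_n)
f(x) = x^2 + 5x + 4
f'(x) = 2x + 5

Iteration 1:
  f(2.000000) = 18.000000
  f'(2.000000) = 9.000000
  x_1 = 2.000000 - (18.000000)/(9.000000) = 0.000000

Iteration 2:
  f(0.000000) = 4.000000
  f'(0.000000) = 5.000000
  x_2 = 0.000000 - (4.000000)/(5.000000) = -0.800000

x_2 = -0.800000


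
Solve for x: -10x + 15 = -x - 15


Starting with: -10x + 15 = -x - 15
Move all x terms to left: (-10 + 1)x = -15 - 15
Simplify: -9x = -30
Divide both sides by -9: x = 10/3

x = 10/3


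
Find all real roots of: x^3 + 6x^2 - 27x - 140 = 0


Let p(x) = x^3 + 6x^2 - 27x - 140. By the rational root theorem (leading coefficient 1), any rational root is an integer divisor of 140: try ±1, ±2, ... in turn.
Test x = 1: value = -160 ≠ 0.
Test x = -1: value = -108 ≠ 0.
Test x = 2: value = -162 ≠ 0.
Test x = -2: value = -70 ≠ 0.
Test x = 4: value = -88 ≠ 0.
Test x = -4: value = 0 ✓, so (x + 4) is a factor.
Synthetic division by (x + 4): bring down 1; 1(-4) + 6 = 2; 2(-4) - 27 = -35; (-35)(-4) - 140 = 0 → quotient x^2 + 2x - 35, remainder 0.
Solve the quadratic x^2 + 2x - 35 = 0: discriminant = 2^2 - 4(1)(-35) = 4 + 140 = 144.
sqrt(144) = 12, so x = (-2 ± 12)/2: x = 5 or x = -7.

x = -7, x = -4, x = 5


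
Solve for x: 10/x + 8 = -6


Subtract 8 from both sides: 10/x = -14
Multiply both sides by x: 10 = -14 * x
Divide by -14: x = -5/7

x = -5/7


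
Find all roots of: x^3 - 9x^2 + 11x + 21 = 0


Let p(x) = x^3 - 9x^2 + 11x + 21. By the rational root theorem (leading coefficient 1), any rational root is an integer divisor of 21: try ±1, ±2, ... in turn.
Test x = 1: value = 24 ≠ 0.
Test x = -1: value = 0 ✓, so (x + 1) is a factor.
Synthetic division by (x + 1): bring down 1; 1(-1) - 9 = -10; (-10)(-1) + 11 = 21; 21(-1) + 21 = 0 → quotient x^2 - 10x + 21, remainder 0.
Solve the quadratic x^2 - 10x + 21 = 0: discriminant = (-10)^2 - 4(1)(21) = 100 - 84 = 16.
sqrt(16) = 4, so x = (10 ± 4)/2: x = 7 or x = 3.
Collecting all roots found:

x = -1, x = 3, x = 7


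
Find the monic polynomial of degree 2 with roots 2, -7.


A monic polynomial with roots 2, -7 is:
p(x) = (x - 2)(x + 7)
After multiplying by (x - 2): x - 2
After multiplying by (x + 7): x^2 + 5x - 14

x^2 + 5x - 14


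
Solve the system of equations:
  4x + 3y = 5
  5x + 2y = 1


Using Cramer's rule:
Determinant D = (4)(2) - (5)(3) = 8 - 15 = -7
Dx = (5)(2) - (1)(3) = 10 - 3 = 7
Dy = (4)(1) - (5)(5) = 4 - 25 = -21
x = Dx/D = 7/-7 = -1
y = Dy/D = -21/-7 = 3

x = -1, y = 3


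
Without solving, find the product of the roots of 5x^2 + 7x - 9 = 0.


By Vieta's formulas for ax^2 + bx + c = 0:
  Sum of roots = -b/a
  Product of roots = c/a

Here a = 5, b = 7, c = -9
Sum = -(7)/5 = -7/5
Product = -9/5 = -9/5

Product = -9/5


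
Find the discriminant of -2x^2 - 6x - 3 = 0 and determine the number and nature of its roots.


For ax^2 + bx + c = 0, discriminant D = b^2 - 4ac
Here a = -2, b = -6, c = -3
D = (-6)^2 - 4(-2)(-3) = 36 - 24 = 12

D = 12 > 0 but not a perfect square
The equation has 2 distinct real irrational roots.

Discriminant = 12, 2 distinct real irrational roots


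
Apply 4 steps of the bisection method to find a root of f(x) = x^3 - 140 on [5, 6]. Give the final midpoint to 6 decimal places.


f(x) = x^3 - 140
f(5) = -15 < 0
f(6) = 76 > 0

Step 1: midpoint = (5.000000 + 6.000000)/2 = 5.500000
  f(5.500000) = 26.375000
  f(mid) > 0, so root is in [5.000000, 5.500000]

Step 2: midpoint = (5.000000 + 5.500000)/2 = 5.250000
  f(5.250000) = 4.703125
  f(mid) > 0, so root is in [5.000000, 5.250000]

Step 3: midpoint = (5.000000 + 5.250000)/2 = 5.125000
  f(5.125000) = -5.388672
  f(mid) < 0, so root is in [5.125000, 5.250000]

Step 4: midpoint = (5.125000 + 5.250000)/2 = 5.187500
  f(5.187500) = -0.403564
  f(mid) < 0, so root is in [5.187500, 5.250000]

midpoint = 5.187500


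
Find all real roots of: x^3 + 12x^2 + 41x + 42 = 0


Let p(x) = x^3 + 12x^2 + 41x + 42. By the rational root theorem (leading coefficient 1), any rational root is an integer divisor of 42: try ±1, ±2, ... in turn.
Test x = 1: value = 96 ≠ 0.
Test x = -1: value = 12 ≠ 0.
Test x = 2: value = 180 ≠ 0.
Test x = -2: value = 0 ✓, so (x + 2) is a factor.
Synthetic division by (x + 2): bring down 1; 1(-2) + 12 = 10; 10(-2) + 41 = 21; 21(-2) + 42 = 0 → quotient x^2 + 10x + 21, remainder 0.
Solve the quadratic x^2 + 10x + 21 = 0: discriminant = 10^2 - 4(1)(21) = 100 - 84 = 16.
sqrt(16) = 4, so x = (-10 ± 4)/2: x = -3 or x = -7.

x = -7, x = -3, x = -2


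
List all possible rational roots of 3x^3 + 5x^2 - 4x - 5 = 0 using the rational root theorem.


Rational root theorem: possible roots are ±p/q where:
  p divides the constant term (-5): p ∈ {1, 5}
  q divides the leading coefficient (3): q ∈ {1, 3}

All possible rational roots: -5, -5/3, -1, -1/3, 1/3, 1, 5/3, 5

-5, -5/3, -1, -1/3, 1/3, 1, 5/3, 5


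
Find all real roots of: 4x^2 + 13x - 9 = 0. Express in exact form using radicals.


Using the quadratic formula: x = (-b ± sqrt(b^2 - 4ac)) / (2a)
Here a = 4, b = 13, c = -9
Discriminant = b^2 - 4ac = 13^2 - 4(4)(-9) = 169 + 144 = 313
Since discriminant = 313 > 0, there are two real roots.
x = (-13 ± sqrt(313)) / 8
Numerically: x ≈ 0.5865 or x ≈ -3.8365

x = (-13 + sqrt(313)) / 8 or x = (-13 - sqrt(313)) / 8


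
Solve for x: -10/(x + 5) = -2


Multiply both sides by (x + 5): -10 = -2(x + 5)
Distribute: -10 = -2x - 10
-2x = -10 + 10 = 0
x = 0

x = 0


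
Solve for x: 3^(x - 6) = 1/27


Express both sides with the same base.
1/27 = 3^(-3)
Since the bases match, equate exponents: x - 6 = -3
So x = -3 - (-6) = 3

x = 3


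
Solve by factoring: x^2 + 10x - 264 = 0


We need two numbers that multiply to -264 and add to 10.
Those numbers are 22 and -12 (since 22 * (-12) = -264 and 22 + (-12) = 10).
So x^2 + 10x - 264 = (x + 22)(x - 12) = 0
Setting each factor to zero: x = -22 or x = 12

x = -22, x = 12


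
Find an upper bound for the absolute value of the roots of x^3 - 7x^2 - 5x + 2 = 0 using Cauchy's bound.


Cauchy's bound: all roots r satisfy |r| <= 1 + max(|a_i/a_n|) for i = 0,...,n-1
where a_n is the leading coefficient.

Coefficients: [1, -7, -5, 2]
Leading coefficient a_n = 1
Ratios |a_i/a_n|: 7, 5, 2
Maximum ratio: 7
Cauchy's bound: |r| <= 1 + 7 = 8

Upper bound = 8


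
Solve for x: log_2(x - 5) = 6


Convert to exponential form: x - 5 = 2^6 = 64
x = 64 + 5 = 69
Check: log_2(69 - 5) = log_2(64) = log_2(64) = 6 ✓

x = 69


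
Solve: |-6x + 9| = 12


An absolute value equation |expr| = 12 gives two cases:
Case 1: -6x + 9 = 12
  -6x = 3, so x = -1/2
Case 2: -6x + 9 = -12
  -6x = -21, so x = 7/2

x = -1/2, x = 7/2


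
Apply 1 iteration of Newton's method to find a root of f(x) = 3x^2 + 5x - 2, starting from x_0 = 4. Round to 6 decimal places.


Newton's method: x_(n+1) = x_n - f(x_n)/f'(x_n)
f(x) = 3x^2 + 5x - 2
f'(x) = 6x + 5

Iteration 1:
  f(4.000000) = 66.000000
  f'(4.000000) = 29.000000
  x_1 = 4.000000 - (66.000000)/(29.000000) = 1.724138

x_1 = 1.724138


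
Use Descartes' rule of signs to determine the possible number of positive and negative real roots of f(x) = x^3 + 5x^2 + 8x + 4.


Descartes' rule of signs:

For positive roots, count sign changes in f(x) = x^3 + 5x^2 + 8x + 4:
Signs of coefficients: +, +, +, +
Number of sign changes: 0
Possible positive real roots: 0

For negative roots, examine f(-x) = -x^3 + 5x^2 - 8x + 4:
Signs of coefficients: -, +, -, +
Number of sign changes: 3
Possible negative real roots: 3, 1

Positive roots: 0; Negative roots: 3 or 1


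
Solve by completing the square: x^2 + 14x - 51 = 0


Start: x^2 + 14x - 51 = 0
Move constant: x^2 + 14x = 51
Half of 14 is 7, squared is 49
Add 49 to both sides: x^2 + 14x + 49 = 100
(x + 7)^2 = 100
x + 7 = ±10
x = -7 + 10 = 3 or x = -7 - 10 = -17

x = -17, x = 3


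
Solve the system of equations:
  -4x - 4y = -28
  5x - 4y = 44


Using Cramer's rule:
Determinant D = (-4)(-4) - (5)(-4) = 16 + 20 = 36
Dx = (-28)(-4) - (44)(-4) = 112 + 176 = 288
Dy = (-4)(44) - (5)(-28) = -176 + 140 = -36
x = Dx/D = 288/36 = 8
y = Dy/D = -36/36 = -1

x = 8, y = -1


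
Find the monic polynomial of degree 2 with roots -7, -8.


A monic polynomial with roots -7, -8 is:
p(x) = (x + 7)(x + 8)
After multiplying by (x + 7): x + 7
After multiplying by (x + 8): x^2 + 15x + 56

x^2 + 15x + 56


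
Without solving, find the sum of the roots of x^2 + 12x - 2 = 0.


By Vieta's formulas for ax^2 + bx + c = 0:
  Sum of roots = -b/a
  Product of roots = c/a

Here a = 1, b = 12, c = -2
Sum = -(12)/1 = -12
Product = -2/1 = -2

Sum = -12


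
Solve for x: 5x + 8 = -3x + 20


Starting with: 5x + 8 = -3x + 20
Move all x terms to left: (5 + 3)x = 20 - 8
Simplify: 8x = 12
Divide both sides by 8: x = 3/2

x = 3/2


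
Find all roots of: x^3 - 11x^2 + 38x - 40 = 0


Let p(x) = x^3 - 11x^2 + 38x - 40. By the rational root theorem (leading coefficient 1), any rational root is an integer divisor of 40: try ±1, ±2, ... in turn.
Test x = 1: value = -12 ≠ 0.
Test x = -1: value = -90 ≠ 0.
Test x = 2: value = 0 ✓, so (x - 2) is a factor.
Synthetic division by (x - 2): bring down 1; 1(2) - 11 = -9; (-9)(2) + 38 = 20; 20(2) - 40 = 0 → quotient x^2 - 9x + 20, remainder 0.
Solve the quadratic x^2 - 9x + 20 = 0: discriminant = (-9)^2 - 4(1)(20) = 81 - 80 = 1.
sqrt(1) = 1, so x = (9 ± 1)/2: x = 5 or x = 4.
Collecting all roots found:

x = 2, x = 4, x = 5


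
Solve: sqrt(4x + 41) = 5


Square both sides: 4x + 41 = 5^2 = 25
4x = 25 - 41 = -16
x = -4
Check: sqrt(4*(-4) + 41) = sqrt(25) = 5 ✓

x = -4


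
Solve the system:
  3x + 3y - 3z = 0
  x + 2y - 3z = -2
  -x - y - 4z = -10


Using Cramer's rule. Expand each determinant along the first row.
D  = 3*[2*(-4) - (-3)*(-1)] - 3*[1*(-4) - (-3)*(-1)] + (-3)*[1*(-1) - 2*(-1)]
  = 3*(-11) - 3*(-7) + (-3)*(1) = -15
Dx = 0*[2*(-4) - (-3)*(-1)] - 3*[(-2)*(-4) - (-3)*(-10)] + (-3)*[(-2)*(-1) - 2*(-10)]
  = 0*(-11) - 3*(-22) + (-3)*(22) = 0
Dy = 3*[(-2)*(-4) - (-3)*(-10)] - 0*[1*(-4) - (-3)*(-1)] + (-3)*[1*(-10) - (-2)*(-1)]
  = 3*(-22) - 0*(-7) + (-3)*(-12) = -30
Dz = 3*[2*(-10) - (-2)*(-1)] - 3*[1*(-10) - (-2)*(-1)] + 0*[1*(-1) - 2*(-1)]
  = 3*(-22) - 3*(-12) + 0*(1) = -30
x = Dx/D = 0/-15 = 0, y = Dy/D = -30/-15 = 2, z = Dz/D = -30/-15 = 2
Check eq1: (3)(0) + (3)(2) + (-3)(2) = 0 = 0 ✓
Check eq2: (1)(0) + (2)(2) + (-3)(2) = -2 = -2 ✓
Check eq3: (-1)(0) + (-1)(2) + (-4)(2) = -10 = -10 ✓

x = 0, y = 2, z = 2


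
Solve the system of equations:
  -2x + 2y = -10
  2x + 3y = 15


Using Cramer's rule:
Determinant D = (-2)(3) - (2)(2) = -6 - 4 = -10
Dx = (-10)(3) - (15)(2) = -30 - 30 = -60
Dy = (-2)(15) - (2)(-10) = -30 + 20 = -10
x = Dx/D = -60/-10 = 6
y = Dy/D = -10/-10 = 1

x = 6, y = 1


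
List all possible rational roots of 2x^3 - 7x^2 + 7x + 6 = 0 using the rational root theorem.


Rational root theorem: possible roots are ±p/q where:
  p divides the constant term (6): p ∈ {1, 2, 3, 6}
  q divides the leading coefficient (2): q ∈ {1, 2}

All possible rational roots: -6, -3, -2, -3/2, -1, -1/2, 1/2, 1, 3/2, 2, 3, 6

-6, -3, -2, -3/2, -1, -1/2, 1/2, 1, 3/2, 2, 3, 6


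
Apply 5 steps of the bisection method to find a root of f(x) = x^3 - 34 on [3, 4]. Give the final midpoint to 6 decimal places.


f(x) = x^3 - 34
f(3) = -7 < 0
f(4) = 30 > 0

Step 1: midpoint = (3.000000 + 4.000000)/2 = 3.500000
  f(3.500000) = 8.875000
  f(mid) > 0, so root is in [3.000000, 3.500000]

Step 2: midpoint = (3.000000 + 3.500000)/2 = 3.250000
  f(3.250000) = 0.328125
  f(mid) > 0, so root is in [3.000000, 3.250000]

Step 3: midpoint = (3.000000 + 3.250000)/2 = 3.125000
  f(3.125000) = -3.482422
  f(mid) < 0, so root is in [3.125000, 3.250000]

Step 4: midpoint = (3.125000 + 3.250000)/2 = 3.187500
  f(3.187500) = -1.614502
  f(mid) < 0, so root is in [3.187500, 3.250000]

Step 5: midpoint = (3.187500 + 3.250000)/2 = 3.218750
  f(3.218750) = -0.652618
  f(mid) < 0, so root is in [3.218750, 3.250000]

midpoint = 3.218750
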